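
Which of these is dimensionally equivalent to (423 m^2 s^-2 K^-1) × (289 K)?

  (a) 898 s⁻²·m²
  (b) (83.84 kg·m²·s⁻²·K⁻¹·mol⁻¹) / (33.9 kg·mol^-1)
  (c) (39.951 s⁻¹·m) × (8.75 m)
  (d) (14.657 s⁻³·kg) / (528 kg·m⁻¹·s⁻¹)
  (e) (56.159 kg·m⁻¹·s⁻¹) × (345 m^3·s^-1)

Reference: [m²·s⁻²·K⁻¹] · [K] = m²·s⁻².
Each option:
  (a) m²·s⁻²  ← same
  (b) [kg·m²·s⁻²·K⁻¹·mol⁻¹] / [kg·mol⁻¹] = m²·s⁻²·K⁻¹
  (c) [m·s⁻¹] · [m] = m²·s⁻¹
  (d) [kg·s⁻³] / [kg·m⁻¹·s⁻¹] = m·s⁻²
  (e) [kg·m⁻¹·s⁻¹] · [m³·s⁻¹] = kg·m²·s⁻²
Only (a) matches m²·s⁻².

(a)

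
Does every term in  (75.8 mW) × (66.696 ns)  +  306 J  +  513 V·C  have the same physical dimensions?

Yes

Reduce each to base SI dimensions:
  (75.8 mW) × (66.696 ns):  [kg·m²·s⁻³] · [s] = kg·m²·s⁻²
  306 J:  J = N·m = kg·m²·s⁻²
  513 V·C:  C·V = s·A·J·C⁻¹ = kg·m²·s⁻²
Every term reduces to kg·m²·s⁻².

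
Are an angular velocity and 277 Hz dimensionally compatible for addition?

Yes

Expand each in SI base units:
  an angular velocity:  [angular velocity] = s⁻¹
  277 Hz:  Hz = s⁻¹
Both are s⁻¹, so they have the same dimensions and can be added.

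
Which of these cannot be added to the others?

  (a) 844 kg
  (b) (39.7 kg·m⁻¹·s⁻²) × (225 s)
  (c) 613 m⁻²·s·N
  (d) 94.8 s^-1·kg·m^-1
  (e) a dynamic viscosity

In SI base units:
  (a) kg
  (b) [kg·m⁻¹·s⁻²] · [s] = kg·m⁻¹·s⁻¹
  (c) N·s·m⁻² = kg·m·s⁻²·s·m⁻² = kg·m⁻¹·s⁻¹
  (d) kg·m⁻¹·s⁻¹
  (e) [dynamic viscosity] = kg·m⁻¹·s⁻¹
All reduce to kg·m⁻¹·s⁻¹ except (a), which is kg.

(a)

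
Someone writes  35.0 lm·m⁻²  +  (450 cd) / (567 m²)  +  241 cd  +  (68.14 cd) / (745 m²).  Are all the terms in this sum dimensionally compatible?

No

Reduce each to base SI dimensions:
  35.0 lm·m⁻²:  lm·m⁻² = cd·m⁻² = m⁻²·cd
  (450 cd) / (567 m²):  [cd] / [m²] = m⁻²·cd
  241 cd:  cd
  (68.14 cd) / (745 m²):  [cd] / [m²] = m⁻²·cd
The terms do not share a single dimension (cd vs m⁻²·cd).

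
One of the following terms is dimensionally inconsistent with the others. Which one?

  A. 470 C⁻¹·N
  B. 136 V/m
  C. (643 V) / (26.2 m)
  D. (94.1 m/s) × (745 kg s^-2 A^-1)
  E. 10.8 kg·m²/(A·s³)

E.

Expand each in SI base units:
  A. N·C⁻¹ = kg·m·s⁻²·(s·A)⁻¹ = kg·m·s⁻³·A⁻¹
  B. V·m⁻¹ = J·C⁻¹·m⁻¹ = kg·m·s⁻³·A⁻¹
  C. [kg·m²·s⁻³·A⁻¹] / [m] = kg·m·s⁻³·A⁻¹
  D. [m·s⁻¹] · [kg·s⁻²·A⁻¹] = kg·m·s⁻³·A⁻¹
  E. kg·m²·s⁻³·A⁻¹
All reduce to kg·m·s⁻³·A⁻¹ except E., which is kg·m²·s⁻³·A⁻¹.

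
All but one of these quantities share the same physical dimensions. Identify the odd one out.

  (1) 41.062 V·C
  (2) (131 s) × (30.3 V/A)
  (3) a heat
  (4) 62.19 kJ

In SI base units:
  (1) C·V = s·A·J·C⁻¹ = kg·m²·s⁻²
  (2) [s] · [kg·m²·s⁻³·A⁻²] = kg·m²·s⁻²·A⁻²
  (3) [heat] = kg·m²·s⁻²
  (4) J = N·m = kg·m²·s⁻²
All reduce to kg·m²·s⁻² except (2), which is kg·m²·s⁻²·A⁻².

(2)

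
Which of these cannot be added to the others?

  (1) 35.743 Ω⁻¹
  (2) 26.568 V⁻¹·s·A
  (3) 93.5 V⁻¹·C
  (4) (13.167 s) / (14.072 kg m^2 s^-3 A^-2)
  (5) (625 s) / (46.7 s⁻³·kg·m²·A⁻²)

Reduce each to base SI dimensions:
  (1) Ω⁻¹ = (V·A⁻¹)⁻¹ = kg⁻¹·m⁻²·s³·A²
  (2) A·s·V⁻¹ = A·s·(J·C⁻¹)⁻¹ = kg⁻¹·m⁻²·s⁴·A²
  (3) C·V⁻¹ = s·A·(J·C⁻¹)⁻¹ = kg⁻¹·m⁻²·s⁴·A²
  (4) [s] / [kg·m²·s⁻³·A⁻²] = kg⁻¹·m⁻²·s⁴·A²
  (5) [s] / [kg·m²·s⁻³·A⁻²] = kg⁻¹·m⁻²·s⁴·A²
All reduce to kg⁻¹·m⁻²·s⁴·A² except (1), which is kg⁻¹·m⁻²·s³·A².

(1)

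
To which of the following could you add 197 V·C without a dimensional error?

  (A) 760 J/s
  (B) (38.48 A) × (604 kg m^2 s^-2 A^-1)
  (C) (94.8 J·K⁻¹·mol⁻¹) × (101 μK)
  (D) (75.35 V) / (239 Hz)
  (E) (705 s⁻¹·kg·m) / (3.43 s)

(B)

Reference: C·V = s·A·J·C⁻¹ = kg·m²·s⁻².
Each option:
  (A) J·s⁻¹ = N·m·s⁻¹ = kg·m²·s⁻³
  (B) [A] · [kg·m²·s⁻²·A⁻¹] = kg·m²·s⁻²  ← same
  (C) [kg·m²·s⁻²·K⁻¹·mol⁻¹] · [K] = kg·m²·s⁻²·mol⁻¹
  (D) [kg·m²·s⁻³·A⁻¹] / [s⁻¹] = kg·m²·s⁻²·A⁻¹
  (E) [kg·m·s⁻¹] / [s] = kg·m·s⁻²
Only (B) matches kg·m²·s⁻².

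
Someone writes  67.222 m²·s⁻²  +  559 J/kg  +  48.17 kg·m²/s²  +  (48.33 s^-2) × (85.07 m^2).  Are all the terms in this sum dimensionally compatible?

No

In SI base units:
  67.222 m²·s⁻²:  m²·s⁻²
  559 J/kg:  J·kg⁻¹ = N·m·kg⁻¹ = m²·s⁻²
  48.17 kg·m²/s²:  kg·m²·s⁻²
  (48.33 s^-2) × (85.07 m^2):  [s⁻²] · [m²] = m²·s⁻²
The terms do not share a single dimension (kg·m²·s⁻² vs m²·s⁻²).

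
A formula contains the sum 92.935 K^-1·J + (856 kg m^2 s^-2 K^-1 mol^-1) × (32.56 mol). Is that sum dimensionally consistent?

Yes

In SI base units:
  92.935 K^-1·J:  J·K⁻¹ = N·m·K⁻¹ = kg·m²·s⁻²·K⁻¹
  (856 kg m^2 s^-2 K^-1 mol^-1) × (32.56 mol):  [kg·m²·s⁻²·K⁻¹·mol⁻¹] · [mol] = kg·m²·s⁻²·K⁻¹
Both are kg·m²·s⁻²·K⁻¹, so they have the same dimensions and can be added.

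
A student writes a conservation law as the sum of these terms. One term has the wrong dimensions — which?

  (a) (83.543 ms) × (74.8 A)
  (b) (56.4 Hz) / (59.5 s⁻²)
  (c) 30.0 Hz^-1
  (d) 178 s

Dimensions:
  (a) [s] · [A] = s·A
  (b) [s⁻¹] / [s⁻²] = s
  (c) Hz⁻¹ = (s⁻¹)⁻¹ = s
  (d) s
All reduce to s except (a), which is s·A.

(a)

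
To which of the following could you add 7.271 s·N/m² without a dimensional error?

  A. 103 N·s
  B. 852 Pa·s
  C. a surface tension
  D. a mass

Reference: N·s·m⁻² = kg·m·s⁻²·s·m⁻² = kg·m⁻¹·s⁻¹.
Each option:
  A. N·s = kg·m·s⁻²·s = kg·m·s⁻¹
  B. Pa·s = N·m⁻²·s = kg·m⁻¹·s⁻¹  ← same
  C. [surface tension] = kg·s⁻²
  D. [mass] = kg
Only B. matches kg·m⁻¹·s⁻¹.

B.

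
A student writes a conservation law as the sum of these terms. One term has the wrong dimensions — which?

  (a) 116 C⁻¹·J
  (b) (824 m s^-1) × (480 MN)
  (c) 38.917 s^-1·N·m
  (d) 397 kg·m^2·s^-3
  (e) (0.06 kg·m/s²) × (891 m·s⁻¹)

Dimensions:
  (a) J·C⁻¹ = N·m·(s·A)⁻¹ = kg·m²·s⁻³·A⁻¹
  (b) [m·s⁻¹] · [kg·m·s⁻²] = kg·m²·s⁻³
  (c) N·m·s⁻¹ = kg·m·s⁻²·m·s⁻¹ = kg·m²·s⁻³
  (d) kg·m²·s⁻³
  (e) [kg·m·s⁻²] · [m·s⁻¹] = kg·m²·s⁻³
All reduce to kg·m²·s⁻³ except (a), which is kg·m²·s⁻³·A⁻¹.

(a)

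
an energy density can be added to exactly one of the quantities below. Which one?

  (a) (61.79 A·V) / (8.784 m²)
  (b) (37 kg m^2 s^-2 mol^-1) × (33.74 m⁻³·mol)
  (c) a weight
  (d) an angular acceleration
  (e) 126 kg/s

Reference: [energy density] = kg·m⁻¹·s⁻².
Each option:
  (a) [kg·m²·s⁻³] / [m²] = kg·s⁻³
  (b) [kg·m²·s⁻²·mol⁻¹] · [m⁻³·mol] = kg·m⁻¹·s⁻²  ← same
  (c) [weight] = kg·m·s⁻²
  (d) [angular acceleration] = s⁻²
  (e) kg·s⁻¹
Only (b) matches kg·m⁻¹·s⁻².

(b)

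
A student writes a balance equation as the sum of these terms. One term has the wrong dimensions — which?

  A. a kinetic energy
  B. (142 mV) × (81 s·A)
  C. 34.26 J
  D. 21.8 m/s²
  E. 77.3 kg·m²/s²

D.

Dimensions:
  A. [kinetic energy] = kg·m²·s⁻²
  B. [kg·m²·s⁻³·A⁻¹] · [s·A] = kg·m²·s⁻²
  C. J = N·m = kg·m²·s⁻²
  D. m·s⁻²
  E. kg·m²·s⁻²
All reduce to kg·m²·s⁻² except D., which is m·s⁻².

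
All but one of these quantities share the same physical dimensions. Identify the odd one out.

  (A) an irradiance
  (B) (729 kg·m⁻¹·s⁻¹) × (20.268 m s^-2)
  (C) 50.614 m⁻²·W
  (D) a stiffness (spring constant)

In SI base units:
  (A) [irradiance] = kg·s⁻³
  (B) [kg·m⁻¹·s⁻¹] · [m·s⁻²] = kg·s⁻³
  (C) W·m⁻² = J·s⁻¹·m⁻² = kg·s⁻³
  (D) [stiffness (spring constant)] = kg·s⁻²
All reduce to kg·s⁻³ except (D), which is kg·s⁻².

(D)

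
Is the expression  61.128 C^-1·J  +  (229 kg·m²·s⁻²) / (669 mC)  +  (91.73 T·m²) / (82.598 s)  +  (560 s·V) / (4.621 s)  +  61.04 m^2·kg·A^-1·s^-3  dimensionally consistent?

Yes

Work out the base dimensions of each:
  61.128 C^-1·J:  J·C⁻¹ = N·m·(s·A)⁻¹ = kg·m²·s⁻³·A⁻¹
  (229 kg·m²·s⁻²) / (669 mC):  [kg·m²·s⁻²] / [s·A] = kg·m²·s⁻³·A⁻¹
  (91.73 T·m²) / (82.598 s):  [kg·m²·s⁻²·A⁻¹] / [s] = kg·m²·s⁻³·A⁻¹
  (560 s·V) / (4.621 s):  [kg·m²·s⁻²·A⁻¹] / [s] = kg·m²·s⁻³·A⁻¹
  61.04 m^2·kg·A^-1·s^-3:  kg·m²·s⁻³·A⁻¹
Every term reduces to kg·m²·s⁻³·A⁻¹.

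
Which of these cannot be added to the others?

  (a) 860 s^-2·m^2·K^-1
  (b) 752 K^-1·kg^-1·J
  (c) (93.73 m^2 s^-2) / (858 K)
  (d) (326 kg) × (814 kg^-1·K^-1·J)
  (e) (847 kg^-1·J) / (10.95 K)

(d)

Reduce each to base SI dimensions:
  (a) m²·s⁻²·K⁻¹
  (b) J·kg⁻¹·K⁻¹ = N·m·kg⁻¹·K⁻¹ = m²·s⁻²·K⁻¹
  (c) [m²·s⁻²] / [K] = m²·s⁻²·K⁻¹
  (d) [kg] · [m²·s⁻²·K⁻¹] = kg·m²·s⁻²·K⁻¹
  (e) [m²·s⁻²] / [K] = m²·s⁻²·K⁻¹
All reduce to m²·s⁻²·K⁻¹ except (d), which is kg·m²·s⁻²·K⁻¹.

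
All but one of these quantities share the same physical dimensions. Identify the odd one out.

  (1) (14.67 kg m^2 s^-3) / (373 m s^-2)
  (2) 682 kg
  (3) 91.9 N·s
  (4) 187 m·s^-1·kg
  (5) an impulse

(2)

Reduce each to base SI dimensions:
  (1) [kg·m²·s⁻³] / [m·s⁻²] = kg·m·s⁻¹
  (2) kg
  (3) N·s = kg·m·s⁻²·s = kg·m·s⁻¹
  (4) kg·m·s⁻¹
  (5) [impulse] = kg·m·s⁻¹
All reduce to kg·m·s⁻¹ except (2), which is kg.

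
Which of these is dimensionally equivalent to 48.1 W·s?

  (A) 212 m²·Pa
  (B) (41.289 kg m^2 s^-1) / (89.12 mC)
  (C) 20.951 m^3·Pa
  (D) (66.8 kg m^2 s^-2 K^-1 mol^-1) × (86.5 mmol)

(C)

Reference: W·s = J·s⁻¹·s = kg·m²·s⁻².
Each option:
  (A) Pa·m² = N·m⁻²·m² = kg·m·s⁻²
  (B) [kg·m²·s⁻¹] / [s·A] = kg·m²·s⁻²·A⁻¹
  (C) Pa·m³ = N·m⁻²·m³ = kg·m²·s⁻²  ← same
  (D) [kg·m²·s⁻²·K⁻¹·mol⁻¹] · [mol] = kg·m²·s⁻²·K⁻¹
Only (C) matches kg·m²·s⁻².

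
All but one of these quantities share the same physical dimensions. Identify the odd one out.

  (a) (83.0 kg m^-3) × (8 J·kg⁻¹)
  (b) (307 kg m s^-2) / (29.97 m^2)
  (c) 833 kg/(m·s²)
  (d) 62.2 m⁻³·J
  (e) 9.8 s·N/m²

Expand each in SI base units:
  (a) [kg·m⁻³] · [m²·s⁻²] = kg·m⁻¹·s⁻²
  (b) [kg·m·s⁻²] / [m²] = kg·m⁻¹·s⁻²
  (c) kg·m⁻¹·s⁻²
  (d) J·m⁻³ = N·m·m⁻³ = kg·m⁻¹·s⁻²
  (e) N·s·m⁻² = kg·m·s⁻²·s·m⁻² = kg·m⁻¹·s⁻¹
All reduce to kg·m⁻¹·s⁻² except (e), which is kg·m⁻¹·s⁻¹.

(e)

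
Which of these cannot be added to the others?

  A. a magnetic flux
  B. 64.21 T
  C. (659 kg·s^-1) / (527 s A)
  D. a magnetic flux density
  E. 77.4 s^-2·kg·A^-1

A.

In SI base units:
  A. [magnetic flux] = kg·m²·s⁻²·A⁻¹
  B. T = Wb·m⁻² = kg·s⁻²·A⁻¹
  C. [kg·s⁻¹] / [s·A] = kg·s⁻²·A⁻¹
  D. [magnetic flux density] = kg·s⁻²·A⁻¹
  E. kg·s⁻²·A⁻¹
All reduce to kg·s⁻²·A⁻¹ except A., which is kg·m²·s⁻²·A⁻¹.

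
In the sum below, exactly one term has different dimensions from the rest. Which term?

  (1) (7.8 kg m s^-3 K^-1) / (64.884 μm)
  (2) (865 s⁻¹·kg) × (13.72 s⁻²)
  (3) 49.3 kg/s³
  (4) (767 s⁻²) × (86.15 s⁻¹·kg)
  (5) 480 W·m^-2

(1)

Reduce each to base SI dimensions:
  (1) [kg·m·s⁻³·K⁻¹] / [m] = kg·s⁻³·K⁻¹
  (2) [kg·s⁻¹] · [s⁻²] = kg·s⁻³
  (3) kg·s⁻³
  (4) [s⁻²] · [kg·s⁻¹] = kg·s⁻³
  (5) W·m⁻² = J·s⁻¹·m⁻² = kg·s⁻³
All reduce to kg·s⁻³ except (1), which is kg·s⁻³·K⁻¹.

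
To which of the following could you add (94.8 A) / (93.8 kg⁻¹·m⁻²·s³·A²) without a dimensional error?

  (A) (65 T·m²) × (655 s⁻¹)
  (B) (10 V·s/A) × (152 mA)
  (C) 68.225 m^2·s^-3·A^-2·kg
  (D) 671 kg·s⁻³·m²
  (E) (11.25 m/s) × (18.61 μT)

(A)

Reference: [A] / [kg⁻¹·m⁻²·s³·A²] = kg·m²·s⁻³·A⁻¹.
Each option:
  (A) [kg·m²·s⁻²·A⁻¹] · [s⁻¹] = kg·m²·s⁻³·A⁻¹  ← same
  (B) [kg·m²·s⁻²·A⁻²] · [A] = kg·m²·s⁻²·A⁻¹
  (C) kg·m²·s⁻³·A⁻²
  (D) kg·m²·s⁻³
  (E) [m·s⁻¹] · [kg·s⁻²·A⁻¹] = kg·m·s⁻³·A⁻¹
Only (A) matches kg·m²·s⁻³·A⁻¹.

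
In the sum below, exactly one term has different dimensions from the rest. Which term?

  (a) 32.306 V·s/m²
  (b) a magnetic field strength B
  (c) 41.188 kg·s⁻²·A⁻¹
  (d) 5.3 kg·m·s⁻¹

Dimensions:
  (a) V·s·m⁻² = J·C⁻¹·s·m⁻² = kg·s⁻²·A⁻¹
  (b) [magnetic field strength B] = kg·s⁻²·A⁻¹
  (c) kg·s⁻²·A⁻¹
  (d) kg·m·s⁻¹
All reduce to kg·s⁻²·A⁻¹ except (d), which is kg·m·s⁻¹.

(d)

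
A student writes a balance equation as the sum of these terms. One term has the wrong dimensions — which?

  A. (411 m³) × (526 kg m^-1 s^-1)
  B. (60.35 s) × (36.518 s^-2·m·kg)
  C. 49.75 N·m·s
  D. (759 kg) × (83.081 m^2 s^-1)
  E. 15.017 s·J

Expand each in SI base units:
  A. [m³] · [kg·m⁻¹·s⁻¹] = kg·m²·s⁻¹
  B. [s] · [kg·m·s⁻²] = kg·m·s⁻¹
  C. N·m·s = kg·m·s⁻²·m·s = kg·m²·s⁻¹
  D. [kg] · [m²·s⁻¹] = kg·m²·s⁻¹
  E. J·s = N·m·s = kg·m²·s⁻¹
All reduce to kg·m²·s⁻¹ except B., which is kg·m·s⁻¹.

B.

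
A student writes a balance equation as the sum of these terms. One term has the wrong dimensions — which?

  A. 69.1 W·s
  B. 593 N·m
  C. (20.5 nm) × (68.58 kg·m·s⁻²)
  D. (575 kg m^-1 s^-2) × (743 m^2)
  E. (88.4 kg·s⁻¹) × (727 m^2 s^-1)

D.

In SI base units:
  A. W·s = J·s⁻¹·s = kg·m²·s⁻²
  B. N·m = kg·m·s⁻²·m = kg·m²·s⁻²
  C. [m] · [kg·m·s⁻²] = kg·m²·s⁻²
  D. [kg·m⁻¹·s⁻²] · [m²] = kg·m·s⁻²
  E. [kg·s⁻¹] · [m²·s⁻¹] = kg·m²·s⁻²
All reduce to kg·m²·s⁻² except D., which is kg·m·s⁻².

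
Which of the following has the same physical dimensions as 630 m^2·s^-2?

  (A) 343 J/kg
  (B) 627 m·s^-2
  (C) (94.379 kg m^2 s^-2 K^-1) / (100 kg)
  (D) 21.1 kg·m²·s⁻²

(A)

Reference: m²·s⁻².
Each option:
  (A) J·kg⁻¹ = N·m·kg⁻¹ = m²·s⁻²  ← same
  (B) m·s⁻²
  (C) [kg·m²·s⁻²·K⁻¹] / [kg] = m²·s⁻²·K⁻¹
  (D) kg·m²·s⁻²
Only (A) matches m²·s⁻².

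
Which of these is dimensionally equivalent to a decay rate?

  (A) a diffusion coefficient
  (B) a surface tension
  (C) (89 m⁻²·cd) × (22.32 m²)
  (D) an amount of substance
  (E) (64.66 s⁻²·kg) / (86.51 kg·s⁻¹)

(E)

Reference: [decay rate] = s⁻¹.
Each option:
  (A) [diffusion coefficient] = m²·s⁻¹
  (B) [surface tension] = kg·s⁻²
  (C) [m⁻²·cd] · [m²] = cd
  (D) [amount of substance] = mol
  (E) [kg·s⁻²] / [kg·s⁻¹] = s⁻¹  ← same
Only (E) matches s⁻¹.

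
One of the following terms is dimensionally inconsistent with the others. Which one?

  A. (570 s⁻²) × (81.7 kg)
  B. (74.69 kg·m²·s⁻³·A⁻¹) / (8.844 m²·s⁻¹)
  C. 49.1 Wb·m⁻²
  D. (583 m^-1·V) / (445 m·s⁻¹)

In SI base units:
  A. [s⁻²] · [kg] = kg·s⁻²
  B. [kg·m²·s⁻³·A⁻¹] / [m²·s⁻¹] = kg·s⁻²·A⁻¹
  C. Wb·m⁻² = V·s·m⁻² = kg·s⁻²·A⁻¹
  D. [kg·m·s⁻³·A⁻¹] / [m·s⁻¹] = kg·s⁻²·A⁻¹
All reduce to kg·s⁻²·A⁻¹ except A., which is kg·s⁻².

A.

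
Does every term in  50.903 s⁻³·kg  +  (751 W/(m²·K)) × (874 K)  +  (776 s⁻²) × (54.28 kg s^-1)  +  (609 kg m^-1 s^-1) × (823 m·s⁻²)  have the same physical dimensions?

Work out the base dimensions of each:
  50.903 s⁻³·kg:  kg·s⁻³
  (751 W/(m²·K)) × (874 K):  [kg·s⁻³·K⁻¹] · [K] = kg·s⁻³
  (776 s⁻²) × (54.28 kg s^-1):  [s⁻²] · [kg·s⁻¹] = kg·s⁻³
  (609 kg m^-1 s^-1) × (823 m·s⁻²):  [kg·m⁻¹·s⁻¹] · [m·s⁻²] = kg·s⁻³
Every term reduces to kg·s⁻³.

Yes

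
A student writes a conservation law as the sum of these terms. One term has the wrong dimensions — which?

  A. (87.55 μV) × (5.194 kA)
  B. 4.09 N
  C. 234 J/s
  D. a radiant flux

In SI base units:
  A. [kg·m²·s⁻³·A⁻¹] · [A] = kg·m²·s⁻³
  B. N = kg·m·s⁻²
  C. J·s⁻¹ = N·m·s⁻¹ = kg·m²·s⁻³
  D. [radiant flux] = kg·m²·s⁻³
All reduce to kg·m²·s⁻³ except B., which is kg·m·s⁻².

B.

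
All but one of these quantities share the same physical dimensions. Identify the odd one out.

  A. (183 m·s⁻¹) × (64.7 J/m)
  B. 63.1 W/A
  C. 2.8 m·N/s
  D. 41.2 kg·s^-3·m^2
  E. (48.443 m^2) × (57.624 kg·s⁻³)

B.

Expand each in SI base units:
  A. [m·s⁻¹] · [kg·m·s⁻²] = kg·m²·s⁻³
  B. W·A⁻¹ = J·s⁻¹·A⁻¹ = kg·m²·s⁻³·A⁻¹
  C. N·m·s⁻¹ = kg·m·s⁻²·m·s⁻¹ = kg·m²·s⁻³
  D. kg·m²·s⁻³
  E. [m²] · [kg·s⁻³] = kg·m²·s⁻³
All reduce to kg·m²·s⁻³ except B., which is kg·m²·s⁻³·A⁻¹.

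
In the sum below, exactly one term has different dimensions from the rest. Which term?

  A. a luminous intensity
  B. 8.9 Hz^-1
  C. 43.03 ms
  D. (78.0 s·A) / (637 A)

Dimensions:
  A. [luminous intensity] = cd
  B. Hz⁻¹ = (s⁻¹)⁻¹ = s
  C. s
  D. [s·A] / [A] = s
All reduce to s except A., which is cd.

A.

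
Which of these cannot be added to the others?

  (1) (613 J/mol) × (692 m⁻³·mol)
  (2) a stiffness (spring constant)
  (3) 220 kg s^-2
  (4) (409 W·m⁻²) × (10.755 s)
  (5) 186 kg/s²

(1)

Reduce each to base SI dimensions:
  (1) [kg·m²·s⁻²·mol⁻¹] · [m⁻³·mol] = kg·m⁻¹·s⁻²
  (2) [stiffness (spring constant)] = kg·s⁻²
  (3) kg·s⁻²
  (4) [kg·s⁻³] · [s] = kg·s⁻²
  (5) kg·s⁻²
All reduce to kg·s⁻² except (1), which is kg·m⁻¹·s⁻².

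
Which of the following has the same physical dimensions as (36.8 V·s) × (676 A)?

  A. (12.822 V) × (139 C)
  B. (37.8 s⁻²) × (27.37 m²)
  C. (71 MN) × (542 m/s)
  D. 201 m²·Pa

Reference: [kg·m²·s⁻²·A⁻¹] · [A] = kg·m²·s⁻².
Each option:
  A. [kg·m²·s⁻³·A⁻¹] · [s·A] = kg·m²·s⁻²  ← same
  B. [s⁻²] · [m²] = m²·s⁻²
  C. [kg·m·s⁻²] · [m·s⁻¹] = kg·m²·s⁻³
  D. Pa·m² = N·m⁻²·m² = kg·m·s⁻²
Only A. matches kg·m²·s⁻².

A.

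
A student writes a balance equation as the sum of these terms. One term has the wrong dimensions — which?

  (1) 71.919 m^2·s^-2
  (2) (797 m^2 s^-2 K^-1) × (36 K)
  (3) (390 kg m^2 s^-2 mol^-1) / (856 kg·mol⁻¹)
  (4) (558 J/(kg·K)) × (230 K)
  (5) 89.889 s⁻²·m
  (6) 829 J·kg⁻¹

Dimensions:
  (1) m²·s⁻²
  (2) [m²·s⁻²·K⁻¹] · [K] = m²·s⁻²
  (3) [kg·m²·s⁻²·mol⁻¹] / [kg·mol⁻¹] = m²·s⁻²
  (4) [m²·s⁻²·K⁻¹] · [K] = m²·s⁻²
  (5) m·s⁻²
  (6) J·kg⁻¹ = N·m·kg⁻¹ = m²·s⁻²
All reduce to m²·s⁻² except (5), which is m·s⁻².

(5)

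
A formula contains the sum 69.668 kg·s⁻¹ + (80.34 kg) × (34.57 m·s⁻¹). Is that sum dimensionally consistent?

No

Work out the base dimensions of each:
  69.668 kg·s⁻¹:  kg·s⁻¹
  (80.34 kg) × (34.57 m·s⁻¹):  [kg] · [m·s⁻¹] = kg·m·s⁻¹
kg·s⁻¹ ≠ kg·m·s⁻¹, so they cannot be added.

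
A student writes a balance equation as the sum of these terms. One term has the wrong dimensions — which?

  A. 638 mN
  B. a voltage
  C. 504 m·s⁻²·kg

Reduce each to base SI dimensions:
  A. N = kg·m·s⁻²
  B. [voltage] = kg·m²·s⁻³·A⁻¹
  C. kg·m·s⁻²
All reduce to kg·m·s⁻² except B., which is kg·m²·s⁻³·A⁻¹.

B.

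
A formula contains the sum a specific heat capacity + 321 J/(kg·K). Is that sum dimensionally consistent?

Reduce each to base SI dimensions:
  a specific heat capacity:  [specific heat capacity] = m²·s⁻²·K⁻¹
  321 J/(kg·K):  J·kg⁻¹·K⁻¹ = N·m·kg⁻¹·K⁻¹ = m²·s⁻²·K⁻¹
Both are m²·s⁻²·K⁻¹, so they have the same dimensions and can be added.

Yes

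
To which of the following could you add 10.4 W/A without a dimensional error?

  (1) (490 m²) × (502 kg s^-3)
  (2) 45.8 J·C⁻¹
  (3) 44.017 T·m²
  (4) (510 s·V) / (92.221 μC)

Reference: W·A⁻¹ = J·s⁻¹·A⁻¹ = kg·m²·s⁻³·A⁻¹.
Each option:
  (1) [m²] · [kg·s⁻³] = kg·m²·s⁻³
  (2) J·C⁻¹ = N·m·(s·A)⁻¹ = kg·m²·s⁻³·A⁻¹  ← same
  (3) T·m² = Wb·m⁻²·m² = kg·m²·s⁻²·A⁻¹
  (4) [kg·m²·s⁻²·A⁻¹] / [s·A] = kg·m²·s⁻³·A⁻²
Only (2) matches kg·m²·s⁻³·A⁻¹.

(2)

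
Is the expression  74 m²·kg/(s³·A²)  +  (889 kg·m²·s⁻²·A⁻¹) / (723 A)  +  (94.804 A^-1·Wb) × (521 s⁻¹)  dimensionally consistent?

In SI base units:
  74 m²·kg/(s³·A²):  kg·m²·s⁻³·A⁻²
  (889 kg·m²·s⁻²·A⁻¹) / (723 A):  [kg·m²·s⁻²·A⁻¹] / [A] = kg·m²·s⁻²·A⁻²
  (94.804 A^-1·Wb) × (521 s⁻¹):  [kg·m²·s⁻²·A⁻²] · [s⁻¹] = kg·m²·s⁻³·A⁻²
The terms do not share a single dimension (kg·m²·s⁻²·A⁻² vs kg·m²·s⁻³·A⁻²).

No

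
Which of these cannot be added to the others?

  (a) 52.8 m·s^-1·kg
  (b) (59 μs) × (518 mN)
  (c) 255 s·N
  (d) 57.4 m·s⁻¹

(d)

Work out the base dimensions of each:
  (a) kg·m·s⁻¹
  (b) [s] · [kg·m·s⁻²] = kg·m·s⁻¹
  (c) N·s = kg·m·s⁻²·s = kg·m·s⁻¹
  (d) m·s⁻¹
All reduce to kg·m·s⁻¹ except (d), which is m·s⁻¹.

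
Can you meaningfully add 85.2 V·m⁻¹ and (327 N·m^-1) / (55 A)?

Expand each in SI base units:
  85.2 V·m⁻¹:  V·m⁻¹ = J·C⁻¹·m⁻¹ = kg·m·s⁻³·A⁻¹
  (327 N·m^-1) / (55 A):  [kg·s⁻²] / [A] = kg·s⁻²·A⁻¹
kg·m·s⁻³·A⁻¹ ≠ kg·s⁻²·A⁻¹, so they cannot be added.

No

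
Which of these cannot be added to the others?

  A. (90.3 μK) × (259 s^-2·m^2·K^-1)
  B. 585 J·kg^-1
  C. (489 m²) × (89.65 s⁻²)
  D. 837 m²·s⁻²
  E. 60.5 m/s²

Reduce each to base SI dimensions:
  A. [K] · [m²·s⁻²·K⁻¹] = m²·s⁻²
  B. J·kg⁻¹ = N·m·kg⁻¹ = m²·s⁻²
  C. [m²] · [s⁻²] = m²·s⁻²
  D. m²·s⁻²
  E. m·s⁻²
All reduce to m²·s⁻² except E., which is m·s⁻².

E.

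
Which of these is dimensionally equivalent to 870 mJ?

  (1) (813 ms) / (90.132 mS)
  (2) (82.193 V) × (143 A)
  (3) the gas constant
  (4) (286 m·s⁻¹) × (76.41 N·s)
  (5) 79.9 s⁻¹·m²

Reference: J = N·m = kg·m²·s⁻².
Each option:
  (1) [s] / [kg⁻¹·m⁻²·s³·A²] = kg·m²·s⁻²·A⁻²
  (2) [kg·m²·s⁻³·A⁻¹] · [A] = kg·m²·s⁻³
  (3) [gas constant] = kg·m²·s⁻²·K⁻¹·mol⁻¹
  (4) [m·s⁻¹] · [kg·m·s⁻¹] = kg·m²·s⁻²  ← same
  (5) m²·s⁻¹
Only (4) matches kg·m²·s⁻².

(4)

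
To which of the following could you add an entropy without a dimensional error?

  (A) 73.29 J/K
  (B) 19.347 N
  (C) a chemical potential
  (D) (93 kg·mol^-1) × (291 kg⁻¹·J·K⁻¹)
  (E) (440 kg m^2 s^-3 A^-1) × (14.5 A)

Reference: [entropy] = kg·m²·s⁻²·K⁻¹.
Each option:
  (A) J·K⁻¹ = N·m·K⁻¹ = kg·m²·s⁻²·K⁻¹  ← same
  (B) N = kg·m·s⁻²
  (C) [chemical potential] = kg·m²·s⁻²·mol⁻¹
  (D) [kg·mol⁻¹] · [m²·s⁻²·K⁻¹] = kg·m²·s⁻²·K⁻¹·mol⁻¹
  (E) [kg·m²·s⁻³·A⁻¹] · [A] = kg·m²·s⁻³
Only (A) matches kg·m²·s⁻²·K⁻¹.

(A)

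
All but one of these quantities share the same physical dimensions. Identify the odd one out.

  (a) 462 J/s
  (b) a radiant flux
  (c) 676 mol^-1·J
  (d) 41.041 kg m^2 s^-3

(c)

In SI base units:
  (a) J·s⁻¹ = N·m·s⁻¹ = kg·m²·s⁻³
  (b) [radiant flux] = kg·m²·s⁻³
  (c) J·mol⁻¹ = N·m·mol⁻¹ = kg·m²·s⁻²·mol⁻¹
  (d) kg·m²·s⁻³
All reduce to kg·m²·s⁻³ except (c), which is kg·m²·s⁻²·mol⁻¹.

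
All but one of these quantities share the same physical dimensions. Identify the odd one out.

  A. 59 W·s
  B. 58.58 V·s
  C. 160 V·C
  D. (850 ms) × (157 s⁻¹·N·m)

B.

Reduce each to base SI dimensions:
  A. W·s = J·s⁻¹·s = kg·m²·s⁻²
  B. V·s = J·C⁻¹·s = kg·m²·s⁻²·A⁻¹
  C. C·V = s·A·J·C⁻¹ = kg·m²·s⁻²
  D. [s] · [kg·m²·s⁻³] = kg·m²·s⁻²
All reduce to kg·m²·s⁻² except B., which is kg·m²·s⁻²·A⁻¹.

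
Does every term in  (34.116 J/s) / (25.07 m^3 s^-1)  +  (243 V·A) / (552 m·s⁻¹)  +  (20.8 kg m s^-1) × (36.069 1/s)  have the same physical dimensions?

No

Reduce each to base SI dimensions:
  (34.116 J/s) / (25.07 m^3 s^-1):  [kg·m²·s⁻³] / [m³·s⁻¹] = kg·m⁻¹·s⁻²
  (243 V·A) / (552 m·s⁻¹):  [kg·m²·s⁻³] / [m·s⁻¹] = kg·m·s⁻²
  (20.8 kg m s^-1) × (36.069 1/s):  [kg·m·s⁻¹] · [s⁻¹] = kg·m·s⁻²
The terms do not share a single dimension (kg·m·s⁻² vs kg·m⁻¹·s⁻²).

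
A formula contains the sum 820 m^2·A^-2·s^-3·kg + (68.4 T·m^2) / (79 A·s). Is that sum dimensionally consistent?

Yes

Reduce each to base SI dimensions:
  820 m^2·A^-2·s^-3·kg:  kg·m²·s⁻³·A⁻²
  (68.4 T·m^2) / (79 A·s):  [kg·m²·s⁻²·A⁻¹] / [s·A] = kg·m²·s⁻³·A⁻²
Both are kg·m²·s⁻³·A⁻², so they have the same dimensions and can be added.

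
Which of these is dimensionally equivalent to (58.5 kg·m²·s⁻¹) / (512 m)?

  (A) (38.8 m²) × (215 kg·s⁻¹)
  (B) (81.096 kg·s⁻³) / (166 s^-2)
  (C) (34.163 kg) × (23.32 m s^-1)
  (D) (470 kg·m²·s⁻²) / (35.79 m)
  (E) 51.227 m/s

Reference: [kg·m²·s⁻¹] / [m] = kg·m·s⁻¹.
Each option:
  (A) [m²] · [kg·s⁻¹] = kg·m²·s⁻¹
  (B) [kg·s⁻³] / [s⁻²] = kg·s⁻¹
  (C) [kg] · [m·s⁻¹] = kg·m·s⁻¹  ← same
  (D) [kg·m²·s⁻²] / [m] = kg·m·s⁻²
  (E) m·s⁻¹
Only (C) matches kg·m·s⁻¹.

(C)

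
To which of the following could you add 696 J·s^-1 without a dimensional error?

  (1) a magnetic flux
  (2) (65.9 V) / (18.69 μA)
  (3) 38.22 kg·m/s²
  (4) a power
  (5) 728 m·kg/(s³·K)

(4)

Reference: J·s⁻¹ = N·m·s⁻¹ = kg·m²·s⁻³.
Each option:
  (1) [magnetic flux] = kg·m²·s⁻²·A⁻¹
  (2) [kg·m²·s⁻³·A⁻¹] / [A] = kg·m²·s⁻³·A⁻²
  (3) kg·m·s⁻²
  (4) [power] = kg·m²·s⁻³  ← same
  (5) kg·m·s⁻³·K⁻¹
Only (4) matches kg·m²·s⁻³.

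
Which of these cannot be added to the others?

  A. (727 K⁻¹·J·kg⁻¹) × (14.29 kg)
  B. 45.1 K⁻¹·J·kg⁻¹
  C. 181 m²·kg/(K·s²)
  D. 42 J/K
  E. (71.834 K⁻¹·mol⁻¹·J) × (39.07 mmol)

In SI base units:
  A. [m²·s⁻²·K⁻¹] · [kg] = kg·m²·s⁻²·K⁻¹
  B. J·kg⁻¹·K⁻¹ = N·m·kg⁻¹·K⁻¹ = m²·s⁻²·K⁻¹
  C. kg·m²·s⁻²·K⁻¹
  D. J·K⁻¹ = N·m·K⁻¹ = kg·m²·s⁻²·K⁻¹
  E. [kg·m²·s⁻²·K⁻¹·mol⁻¹] · [mol] = kg·m²·s⁻²·K⁻¹
All reduce to kg·m²·s⁻²·K⁻¹ except B., which is m²·s⁻²·K⁻¹.

B.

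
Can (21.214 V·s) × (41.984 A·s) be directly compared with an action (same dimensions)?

Expand each in SI base units:
  (21.214 V·s) × (41.984 A·s):  [kg·m²·s⁻²·A⁻¹] · [s·A] = kg·m²·s⁻¹
  an action:  [action] = kg·m²·s⁻¹
Both are kg·m²·s⁻¹, so they have the same dimensions and can be added.

Yes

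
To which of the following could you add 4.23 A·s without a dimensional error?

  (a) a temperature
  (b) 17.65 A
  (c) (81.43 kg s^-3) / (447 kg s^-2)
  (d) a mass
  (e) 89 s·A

(e)

Reference: A·s = s·A.
Each option:
  (a) [temperature] = K
  (b) A
  (c) [kg·s⁻³] / [kg·s⁻²] = s⁻¹
  (d) [mass] = kg
  (e) s·A  ← same
Only (e) matches s·A.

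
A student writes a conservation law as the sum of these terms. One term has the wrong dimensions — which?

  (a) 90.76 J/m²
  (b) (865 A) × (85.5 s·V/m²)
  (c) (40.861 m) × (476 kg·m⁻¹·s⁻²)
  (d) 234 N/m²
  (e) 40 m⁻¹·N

(d)

Expand each in SI base units:
  (a) J·m⁻² = N·m·m⁻² = kg·s⁻²
  (b) [A] · [kg·s⁻²·A⁻¹] = kg·s⁻²
  (c) [m] · [kg·m⁻¹·s⁻²] = kg·s⁻²
  (d) N·m⁻² = kg·m·s⁻²·m⁻² = kg·m⁻¹·s⁻²
  (e) N·m⁻¹ = kg·m·s⁻²·m⁻¹ = kg·s⁻²
All reduce to kg·s⁻² except (d), which is kg·m⁻¹·s⁻².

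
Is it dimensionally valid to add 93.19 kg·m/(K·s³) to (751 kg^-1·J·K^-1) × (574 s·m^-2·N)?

In SI base units:
  93.19 kg·m/(K·s³):  kg·m·s⁻³·K⁻¹
  (751 kg^-1·J·K^-1) × (574 s·m^-2·N):  [m²·s⁻²·K⁻¹] · [kg·m⁻¹·s⁻¹] = kg·m·s⁻³·K⁻¹
Both are kg·m·s⁻³·K⁻¹, so they have the same dimensions and can be added.

Yes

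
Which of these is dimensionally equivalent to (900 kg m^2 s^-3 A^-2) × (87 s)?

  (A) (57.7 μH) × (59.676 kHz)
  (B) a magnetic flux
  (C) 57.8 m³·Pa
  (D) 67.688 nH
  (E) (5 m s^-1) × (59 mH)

Reference: [kg·m²·s⁻³·A⁻²] · [s] = kg·m²·s⁻²·A⁻².
Each option:
  (A) [kg·m²·s⁻²·A⁻²] · [s⁻¹] = kg·m²·s⁻³·A⁻²
  (B) [magnetic flux] = kg·m²·s⁻²·A⁻¹
  (C) Pa·m³ = N·m⁻²·m³ = kg·m²·s⁻²
  (D) H = V·s·A⁻¹ = kg·m²·s⁻²·A⁻²  ← same
  (E) [m·s⁻¹] · [kg·m²·s⁻²·A⁻²] = kg·m³·s⁻³·A⁻²
Only (D) matches kg·m²·s⁻²·A⁻².

(D)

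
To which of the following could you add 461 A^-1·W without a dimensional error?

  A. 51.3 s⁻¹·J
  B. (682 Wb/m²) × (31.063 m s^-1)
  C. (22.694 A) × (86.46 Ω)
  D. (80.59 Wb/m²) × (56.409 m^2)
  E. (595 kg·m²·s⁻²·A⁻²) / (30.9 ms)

C.

Reference: W·A⁻¹ = J·s⁻¹·A⁻¹ = kg·m²·s⁻³·A⁻¹.
Each option:
  A. J·s⁻¹ = N·m·s⁻¹ = kg·m²·s⁻³
  B. [kg·s⁻²·A⁻¹] · [m·s⁻¹] = kg·m·s⁻³·A⁻¹
  C. [A] · [kg·m²·s⁻³·A⁻²] = kg·m²·s⁻³·A⁻¹  ← same
  D. [kg·s⁻²·A⁻¹] · [m²] = kg·m²·s⁻²·A⁻¹
  E. [kg·m²·s⁻²·A⁻²] / [s] = kg·m²·s⁻³·A⁻²
Only C. matches kg·m²·s⁻³·A⁻¹.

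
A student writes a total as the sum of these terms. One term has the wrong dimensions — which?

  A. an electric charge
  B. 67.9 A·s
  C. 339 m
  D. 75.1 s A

Expand each in SI base units:
  A. [electric charge] = s·A
  B. A·s = s·A
  C. m
  D. s·A
All reduce to s·A except C., which is m.

C.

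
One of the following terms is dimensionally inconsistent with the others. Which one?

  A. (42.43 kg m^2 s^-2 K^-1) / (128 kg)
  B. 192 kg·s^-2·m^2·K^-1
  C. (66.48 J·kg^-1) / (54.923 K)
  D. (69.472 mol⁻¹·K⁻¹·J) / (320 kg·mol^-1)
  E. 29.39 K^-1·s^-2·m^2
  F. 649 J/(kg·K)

B.

In SI base units:
  A. [kg·m²·s⁻²·K⁻¹] / [kg] = m²·s⁻²·K⁻¹
  B. kg·m²·s⁻²·K⁻¹
  C. [m²·s⁻²] / [K] = m²·s⁻²·K⁻¹
  D. [kg·m²·s⁻²·K⁻¹·mol⁻¹] / [kg·mol⁻¹] = m²·s⁻²·K⁻¹
  E. m²·s⁻²·K⁻¹
  F. J·kg⁻¹·K⁻¹ = N·m·kg⁻¹·K⁻¹ = m²·s⁻²·K⁻¹
All reduce to m²·s⁻²·K⁻¹ except B., which is kg·m²·s⁻²·K⁻¹.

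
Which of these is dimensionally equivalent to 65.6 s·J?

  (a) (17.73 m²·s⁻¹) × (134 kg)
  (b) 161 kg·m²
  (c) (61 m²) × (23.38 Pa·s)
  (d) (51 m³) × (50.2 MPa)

Reference: J·s = N·m·s = kg·m²·s⁻¹.
Each option:
  (a) [m²·s⁻¹] · [kg] = kg·m²·s⁻¹  ← same
  (b) kg·m²
  (c) [m²] · [kg·m⁻¹·s⁻¹] = kg·m·s⁻¹
  (d) [m³] · [kg·m⁻¹·s⁻²] = kg·m²·s⁻²
Only (a) matches kg·m²·s⁻¹.

(a)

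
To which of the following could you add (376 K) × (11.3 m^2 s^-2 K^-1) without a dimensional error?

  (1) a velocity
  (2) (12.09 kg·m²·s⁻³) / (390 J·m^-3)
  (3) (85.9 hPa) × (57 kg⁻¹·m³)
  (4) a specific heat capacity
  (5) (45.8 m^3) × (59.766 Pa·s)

Reference: [K] · [m²·s⁻²·K⁻¹] = m²·s⁻².
Each option:
  (1) [velocity] = m·s⁻¹
  (2) [kg·m²·s⁻³] / [kg·m⁻¹·s⁻²] = m³·s⁻¹
  (3) [kg·m⁻¹·s⁻²] · [kg⁻¹·m³] = m²·s⁻²  ← same
  (4) [specific heat capacity] = m²·s⁻²·K⁻¹
  (5) [m³] · [kg·m⁻¹·s⁻¹] = kg·m²·s⁻¹
Only (3) matches m²·s⁻².

(3)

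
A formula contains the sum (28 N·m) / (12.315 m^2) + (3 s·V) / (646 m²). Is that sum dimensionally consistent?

Dimensions:
  (28 N·m) / (12.315 m^2):  [kg·m²·s⁻²] / [m²] = kg·s⁻²
  (3 s·V) / (646 m²):  [kg·m²·s⁻²·A⁻¹] / [m²] = kg·s⁻²·A⁻¹
kg·s⁻² ≠ kg·s⁻²·A⁻¹, so they cannot be added.

No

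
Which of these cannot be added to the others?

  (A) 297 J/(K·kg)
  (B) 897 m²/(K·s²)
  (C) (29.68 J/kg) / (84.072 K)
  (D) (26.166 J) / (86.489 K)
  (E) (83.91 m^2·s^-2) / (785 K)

(D)

Reduce each to base SI dimensions:
  (A) J·kg⁻¹·K⁻¹ = N·m·kg⁻¹·K⁻¹ = m²·s⁻²·K⁻¹
  (B) m²·s⁻²·K⁻¹
  (C) [m²·s⁻²] / [K] = m²·s⁻²·K⁻¹
  (D) [kg·m²·s⁻²] / [K] = kg·m²·s⁻²·K⁻¹
  (E) [m²·s⁻²] / [K] = m²·s⁻²·K⁻¹
All reduce to m²·s⁻²·K⁻¹ except (D), which is kg·m²·s⁻²·K⁻¹.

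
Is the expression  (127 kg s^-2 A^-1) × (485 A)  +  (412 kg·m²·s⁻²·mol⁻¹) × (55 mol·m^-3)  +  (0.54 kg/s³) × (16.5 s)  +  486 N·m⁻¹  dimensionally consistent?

No

Expand each in SI base units:
  (127 kg s^-2 A^-1) × (485 A):  [kg·s⁻²·A⁻¹] · [A] = kg·s⁻²
  (412 kg·m²·s⁻²·mol⁻¹) × (55 mol·m^-3):  [kg·m²·s⁻²·mol⁻¹] · [m⁻³·mol] = kg·m⁻¹·s⁻²
  (0.54 kg/s³) × (16.5 s):  [kg·s⁻³] · [s] = kg·s⁻²
  486 N·m⁻¹:  N·m⁻¹ = kg·m·s⁻²·m⁻¹ = kg·s⁻²
The terms do not share a single dimension (kg·m⁻¹·s⁻² vs kg·s⁻²).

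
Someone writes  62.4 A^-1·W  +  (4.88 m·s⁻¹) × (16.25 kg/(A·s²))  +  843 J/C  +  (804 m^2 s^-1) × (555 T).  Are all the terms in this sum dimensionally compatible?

In SI base units:
  62.4 A^-1·W:  W·A⁻¹ = J·s⁻¹·A⁻¹ = kg·m²·s⁻³·A⁻¹
  (4.88 m·s⁻¹) × (16.25 kg/(A·s²)):  [m·s⁻¹] · [kg·s⁻²·A⁻¹] = kg·m·s⁻³·A⁻¹
  843 J/C:  J·C⁻¹ = N·m·(s·A)⁻¹ = kg·m²·s⁻³·A⁻¹
  (804 m^2 s^-1) × (555 T):  [m²·s⁻¹] · [kg·s⁻²·A⁻¹] = kg·m²·s⁻³·A⁻¹
The terms do not share a single dimension (kg·m²·s⁻³·A⁻¹ vs kg·m·s⁻³·A⁻¹).

No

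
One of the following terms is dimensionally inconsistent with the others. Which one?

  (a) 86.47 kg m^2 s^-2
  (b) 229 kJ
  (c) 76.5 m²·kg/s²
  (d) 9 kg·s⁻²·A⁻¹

(d)

Reduce each to base SI dimensions:
  (a) kg·m²·s⁻²
  (b) J = N·m = kg·m²·s⁻²
  (c) kg·m²·s⁻²
  (d) kg·s⁻²·A⁻¹
All reduce to kg·m²·s⁻² except (d), which is kg·s⁻²·A⁻¹.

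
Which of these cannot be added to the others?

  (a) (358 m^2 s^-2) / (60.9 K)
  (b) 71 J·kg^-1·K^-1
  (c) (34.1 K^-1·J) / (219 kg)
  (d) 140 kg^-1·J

(d)

Work out the base dimensions of each:
  (a) [m²·s⁻²] / [K] = m²·s⁻²·K⁻¹
  (b) J·kg⁻¹·K⁻¹ = N·m·kg⁻¹·K⁻¹ = m²·s⁻²·K⁻¹
  (c) [kg·m²·s⁻²·K⁻¹] / [kg] = m²·s⁻²·K⁻¹
  (d) J·kg⁻¹ = N·m·kg⁻¹ = m²·s⁻²
All reduce to m²·s⁻²·K⁻¹ except (d), which is m²·s⁻².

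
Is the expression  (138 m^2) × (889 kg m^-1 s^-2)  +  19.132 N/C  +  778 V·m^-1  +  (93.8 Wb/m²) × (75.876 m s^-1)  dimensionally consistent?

No

In SI base units:
  (138 m^2) × (889 kg m^-1 s^-2):  [m²] · [kg·m⁻¹·s⁻²] = kg·m·s⁻²
  19.132 N/C:  N·C⁻¹ = kg·m·s⁻²·(s·A)⁻¹ = kg·m·s⁻³·A⁻¹
  778 V·m^-1:  V·m⁻¹ = J·C⁻¹·m⁻¹ = kg·m·s⁻³·A⁻¹
  (93.8 Wb/m²) × (75.876 m s^-1):  [kg·s⁻²·A⁻¹] · [m·s⁻¹] = kg·m·s⁻³·A⁻¹
The terms do not share a single dimension (kg·m·s⁻² vs kg·m·s⁻³·A⁻¹).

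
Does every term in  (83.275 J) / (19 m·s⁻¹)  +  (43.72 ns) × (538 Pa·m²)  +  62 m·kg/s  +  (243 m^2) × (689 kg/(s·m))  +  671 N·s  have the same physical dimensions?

Yes

Dimensions:
  (83.275 J) / (19 m·s⁻¹):  [kg·m²·s⁻²] / [m·s⁻¹] = kg·m·s⁻¹
  (43.72 ns) × (538 Pa·m²):  [s] · [kg·m·s⁻²] = kg·m·s⁻¹
  62 m·kg/s:  kg·m·s⁻¹
  (243 m^2) × (689 kg/(s·m)):  [m²] · [kg·m⁻¹·s⁻¹] = kg·m·s⁻¹
  671 N·s:  N·s = kg·m·s⁻²·s = kg·m·s⁻¹
Every term reduces to kg·m·s⁻¹.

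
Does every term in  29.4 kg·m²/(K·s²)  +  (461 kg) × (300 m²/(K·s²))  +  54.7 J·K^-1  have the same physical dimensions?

Reduce each to base SI dimensions:
  29.4 kg·m²/(K·s²):  kg·m²·s⁻²·K⁻¹
  (461 kg) × (300 m²/(K·s²)):  [kg] · [m²·s⁻²·K⁻¹] = kg·m²·s⁻²·K⁻¹
  54.7 J·K^-1:  J·K⁻¹ = N·m·K⁻¹ = kg·m²·s⁻²·K⁻¹
Every term reduces to kg·m²·s⁻²·K⁻¹.

Yes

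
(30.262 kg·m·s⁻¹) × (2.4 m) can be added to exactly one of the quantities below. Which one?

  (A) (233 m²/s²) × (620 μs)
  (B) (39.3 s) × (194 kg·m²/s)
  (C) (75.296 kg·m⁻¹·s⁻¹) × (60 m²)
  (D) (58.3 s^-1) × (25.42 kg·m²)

Reference: [kg·m·s⁻¹] · [m] = kg·m²·s⁻¹.
Each option:
  (A) [m²·s⁻²] · [s] = m²·s⁻¹
  (B) [s] · [kg·m²·s⁻¹] = kg·m²
  (C) [kg·m⁻¹·s⁻¹] · [m²] = kg·m·s⁻¹
  (D) [s⁻¹] · [kg·m²] = kg·m²·s⁻¹  ← same
Only (D) matches kg·m²·s⁻¹.

(D)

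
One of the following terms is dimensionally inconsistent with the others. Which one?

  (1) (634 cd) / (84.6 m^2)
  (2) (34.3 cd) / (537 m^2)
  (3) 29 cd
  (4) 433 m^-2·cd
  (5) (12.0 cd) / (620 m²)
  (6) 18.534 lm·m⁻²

Expand each in SI base units:
  (1) [cd] / [m²] = m⁻²·cd
  (2) [cd] / [m²] = m⁻²·cd
  (3) cd
  (4) cd·m⁻² = m⁻²·cd
  (5) [cd] / [m²] = m⁻²·cd
  (6) lm·m⁻² = cd·m⁻² = m⁻²·cd
All reduce to m⁻²·cd except (3), which is cd.

(3)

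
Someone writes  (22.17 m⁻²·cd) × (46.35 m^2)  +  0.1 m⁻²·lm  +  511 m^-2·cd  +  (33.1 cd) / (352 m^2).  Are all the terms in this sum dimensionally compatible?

No

Expand each in SI base units:
  (22.17 m⁻²·cd) × (46.35 m^2):  [m⁻²·cd] · [m²] = cd
  0.1 m⁻²·lm:  lm·m⁻² = cd·m⁻² = m⁻²·cd
  511 m^-2·cd:  cd·m⁻² = m⁻²·cd
  (33.1 cd) / (352 m^2):  [cd] / [m²] = m⁻²·cd
The terms do not share a single dimension (cd vs m⁻²·cd).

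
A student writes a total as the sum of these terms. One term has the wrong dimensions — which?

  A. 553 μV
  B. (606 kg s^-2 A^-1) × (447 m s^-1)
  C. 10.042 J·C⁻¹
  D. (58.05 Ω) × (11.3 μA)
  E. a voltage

In SI base units:
  A. V = J·C⁻¹ = kg·m²·s⁻³·A⁻¹
  B. [kg·s⁻²·A⁻¹] · [m·s⁻¹] = kg·m·s⁻³·A⁻¹
  C. J·C⁻¹ = N·m·(s·A)⁻¹ = kg·m²·s⁻³·A⁻¹
  D. [kg·m²·s⁻³·A⁻²] · [A] = kg·m²·s⁻³·A⁻¹
  E. [voltage] = kg·m²·s⁻³·A⁻¹
All reduce to kg·m²·s⁻³·A⁻¹ except B., which is kg·m·s⁻³·A⁻¹.

B.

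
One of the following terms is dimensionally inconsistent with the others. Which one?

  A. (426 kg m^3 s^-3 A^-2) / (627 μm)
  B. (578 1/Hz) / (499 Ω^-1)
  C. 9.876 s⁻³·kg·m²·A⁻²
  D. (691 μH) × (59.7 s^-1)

B.

Dimensions:
  A. [kg·m³·s⁻³·A⁻²] / [m] = kg·m²·s⁻³·A⁻²
  B. [s] / [kg⁻¹·m⁻²·s³·A²] = kg·m²·s⁻²·A⁻²
  C. kg·m²·s⁻³·A⁻²
  D. [kg·m²·s⁻²·A⁻²] · [s⁻¹] = kg·m²·s⁻³·A⁻²
All reduce to kg·m²·s⁻³·A⁻² except B., which is kg·m²·s⁻²·A⁻².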